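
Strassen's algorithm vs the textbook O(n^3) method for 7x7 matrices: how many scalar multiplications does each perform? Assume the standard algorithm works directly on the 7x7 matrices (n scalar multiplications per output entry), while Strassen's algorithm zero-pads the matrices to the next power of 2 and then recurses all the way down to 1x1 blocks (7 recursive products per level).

Matrix multiplication for 7x7 matrices:

Strassen's algorithm requires power-of-2 dimensions. Pad 7x7 to 8x8 (next power of 2).

Standard algorithm: 7^3 = 343 multiplications
Strassen's algorithm: 7^(log2(8)) = 7^3 = 343 multiplications
Savings: 343 - 343 = 0 multiplications

Standard: 343 multiplications (7^3). Strassen: 343 multiplications (7^3, after padding to 8x8). Strassen reduces 8 recursive multiplications to 7 at each level.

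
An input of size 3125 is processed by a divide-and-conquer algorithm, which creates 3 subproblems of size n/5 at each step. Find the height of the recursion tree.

For divide and conquer with division factor 5:

Problem sizes at each level:
Level 0: 3125
Level 1: 625
Level 2: 125
Level 3: 25
Level 4: 5
Level 5: 1

The root is level 0 and the size-1 base case is level 5 (the tree spans levels 0 through 5, i.e. 6 levels counting the root), so the depth is the number of divisions: log_5(3125) = 5

The recursion tree depth is log_5(3125) = 5. At each level, the problem size is divided by 5, so it takes 5 divisions to reduce to a base case of size 1. The algorithm makes 3 recursive calls at each level.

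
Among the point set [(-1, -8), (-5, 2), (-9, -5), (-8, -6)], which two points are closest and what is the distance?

Computing all pairwise distances among 4 points:

d((-1, -8), (-5, 2)) = 10.7703
d((-1, -8), (-9, -5)) = 8.544
d((-1, -8), (-8, -6)) = 7.2801
d((-5, 2), (-9, -5)) = 8.0623
d((-5, 2), (-8, -6)) = 8.544
d((-9, -5), (-8, -6)) = 1.4142 <-- minimum

Closest pair: (-9, -5) and (-8, -6) with distance 1.4142

The closest pair is (-9, -5) and (-8, -6) with Euclidean distance 1.4142. For 4 points, brute-force pairwise comparison is shown above. For large n, the divide-and-conquer algorithm (sort by x, recurse on halves, check the dividing strip) achieves O(n log n).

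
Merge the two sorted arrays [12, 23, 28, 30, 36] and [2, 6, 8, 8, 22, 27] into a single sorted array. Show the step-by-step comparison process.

Merging process:

Compare 12 vs 2: take 2 from right. Merged: [2]
Compare 12 vs 6: take 6 from right. Merged: [2, 6]
Compare 12 vs 8: take 8 from right. Merged: [2, 6, 8]
Compare 12 vs 8: take 8 from right. Merged: [2, 6, 8, 8]
Compare 12 vs 22: take 12 from left. Merged: [2, 6, 8, 8, 12]
Compare 23 vs 22: take 22 from right. Merged: [2, 6, 8, 8, 12, 22]
Compare 23 vs 27: take 23 from left. Merged: [2, 6, 8, 8, 12, 22, 23]
Compare 28 vs 27: take 27 from right. Merged: [2, 6, 8, 8, 12, 22, 23, 27]
Append remaining from left: [28, 30, 36]. Merged: [2, 6, 8, 8, 12, 22, 23, 27, 28, 30, 36]

Final merged array: [2, 6, 8, 8, 12, 22, 23, 27, 28, 30, 36]
Total comparisons: 8

The merged array is [2, 6, 8, 8, 12, 22, 23, 27, 28, 30, 36], requiring 8 comparisons. The merge step runs in O(n) time where n is the total number of elements.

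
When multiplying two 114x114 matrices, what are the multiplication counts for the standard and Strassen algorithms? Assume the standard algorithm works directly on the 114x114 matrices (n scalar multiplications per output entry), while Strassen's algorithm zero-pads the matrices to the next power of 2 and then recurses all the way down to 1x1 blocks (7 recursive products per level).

Matrix multiplication for 114x114 matrices:

Strassen's algorithm requires power-of-2 dimensions. Pad 114x114 to 128x128 (next power of 2).

Standard algorithm: 114^3 = 1481544 multiplications
Strassen's algorithm: 7^(log2(128)) = 7^7 = 823543 multiplications
Savings: 1481544 - 823543 = 658001 multiplications

Standard: 1481544 multiplications (114^3). Strassen: 823543 multiplications (7^7, after padding to 128x128). Strassen reduces 8 recursive multiplications to 7 at each level.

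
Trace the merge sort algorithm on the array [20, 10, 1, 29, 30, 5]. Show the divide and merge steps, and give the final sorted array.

Merge sort trace:

Split: [20, 10, 1, 29, 30, 5] -> [20, 10, 1] and [29, 30, 5]
  Split: [20, 10, 1] -> [20] and [10, 1]
    Split: [10, 1] -> [10] and [1]
    Merge: [10] + [1] -> [1, 10]
  Merge: [20] + [1, 10] -> [1, 10, 20]
  Split: [29, 30, 5] -> [29] and [30, 5]
    Split: [30, 5] -> [30] and [5]
    Merge: [30] + [5] -> [5, 30]
  Merge: [29] + [5, 30] -> [5, 29, 30]
Merge: [1, 10, 20] + [5, 29, 30] -> [1, 5, 10, 20, 29, 30]

Final sorted array: [1, 5, 10, 20, 29, 30]

The merge sort proceeds by recursively splitting the array and merging sorted halves.
After all merges, the sorted array is [1, 5, 10, 20, 29, 30].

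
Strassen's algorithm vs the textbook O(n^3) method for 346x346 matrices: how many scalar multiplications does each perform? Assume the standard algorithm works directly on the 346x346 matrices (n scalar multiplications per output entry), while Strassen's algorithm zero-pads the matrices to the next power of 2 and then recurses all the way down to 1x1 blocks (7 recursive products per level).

Matrix multiplication for 346x346 matrices:

Strassen's algorithm requires power-of-2 dimensions. Pad 346x346 to 512x512 (next power of 2).

Standard algorithm: 346^3 = 41421736 multiplications
Strassen's algorithm: 7^(log2(512)) = 7^9 = 40353607 multiplications
Savings: 41421736 - 40353607 = 1068129 multiplications

Standard: 41421736 multiplications (346^3). Strassen: 40353607 multiplications (7^9, after padding to 512x512). Strassen reduces 8 recursive multiplications to 7 at each level.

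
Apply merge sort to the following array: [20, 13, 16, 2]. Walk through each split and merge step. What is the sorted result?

Merge sort trace:

Split: [20, 13, 16, 2] -> [20, 13] and [16, 2]
  Split: [20, 13] -> [20] and [13]
  Merge: [20] + [13] -> [13, 20]
  Split: [16, 2] -> [16] and [2]
  Merge: [16] + [2] -> [2, 16]
Merge: [13, 20] + [2, 16] -> [2, 13, 16, 20]

Final sorted array: [2, 13, 16, 20]

The merge sort proceeds by recursively splitting the array and merging sorted halves.
After all merges, the sorted array is [2, 13, 16, 20].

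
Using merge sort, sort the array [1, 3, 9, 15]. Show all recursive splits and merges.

Merge sort trace:

Split: [1, 3, 9, 15] -> [1, 3] and [9, 15]
  Split: [1, 3] -> [1] and [3]
  Merge: [1] + [3] -> [1, 3]
  Split: [9, 15] -> [9] and [15]
  Merge: [9] + [15] -> [9, 15]
Merge: [1, 3] + [9, 15] -> [1, 3, 9, 15]

Final sorted array: [1, 3, 9, 15]

The merge sort proceeds by recursively splitting the array and merging sorted halves.
After all merges, the sorted array is [1, 3, 9, 15].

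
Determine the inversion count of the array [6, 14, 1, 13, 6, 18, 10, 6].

Finding inversions in [6, 14, 1, 13, 6, 18, 10, 6]:

(0, 2): arr[0]=6 > arr[2]=1
(1, 2): arr[1]=14 > arr[2]=1
(1, 3): arr[1]=14 > arr[3]=13
(1, 4): arr[1]=14 > arr[4]=6
(1, 6): arr[1]=14 > arr[6]=10
(1, 7): arr[1]=14 > arr[7]=6
(3, 4): arr[3]=13 > arr[4]=6
(3, 6): arr[3]=13 > arr[6]=10
(3, 7): arr[3]=13 > arr[7]=6
(5, 6): arr[5]=18 > arr[6]=10
(5, 7): arr[5]=18 > arr[7]=6
(6, 7): arr[6]=10 > arr[7]=6

Total inversions: 12

The array has 12 inversion(s): (0,2), (1,2), (1,3), (1,4), (1,6), (1,7), (3,4), (3,6), (3,7), (5,6), (5,7), (6,7). Each pair (i,j) satisfies i < j and arr[i] > arr[j].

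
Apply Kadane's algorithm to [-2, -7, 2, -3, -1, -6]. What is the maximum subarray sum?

Using Kadane's algorithm on [-2, -7, 2, -3, -1, -6]:

Scanning through the array:
Position 1 (value -7): max_ending_here = -7, max_so_far = -2
Position 2 (value 2): max_ending_here = 2, max_so_far = 2
Position 3 (value -3): max_ending_here = -1, max_so_far = 2
Position 4 (value -1): max_ending_here = -1, max_so_far = 2
Position 5 (value -6): max_ending_here = -6, max_so_far = 2

Maximum subarray: [2]
Maximum sum: 2

The maximum subarray is [2] with sum 2. This subarray runs from index 2 to index 2.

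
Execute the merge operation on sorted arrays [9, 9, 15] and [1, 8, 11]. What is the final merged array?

Merging process:

Compare 9 vs 1: take 1 from right. Merged: [1]
Compare 9 vs 8: take 8 from right. Merged: [1, 8]
Compare 9 vs 11: take 9 from left. Merged: [1, 8, 9]
Compare 9 vs 11: take 9 from left. Merged: [1, 8, 9, 9]
Compare 15 vs 11: take 11 from right. Merged: [1, 8, 9, 9, 11]
Append remaining from left: [15]. Merged: [1, 8, 9, 9, 11, 15]

Final merged array: [1, 8, 9, 9, 11, 15]
Total comparisons: 5

The merged array is [1, 8, 9, 9, 11, 15], requiring 5 comparisons. The merge step runs in O(n) time where n is the total number of elements.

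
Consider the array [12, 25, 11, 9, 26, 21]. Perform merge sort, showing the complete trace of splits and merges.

Merge sort trace:

Split: [12, 25, 11, 9, 26, 21] -> [12, 25, 11] and [9, 26, 21]
  Split: [12, 25, 11] -> [12] and [25, 11]
    Split: [25, 11] -> [25] and [11]
    Merge: [25] + [11] -> [11, 25]
  Merge: [12] + [11, 25] -> [11, 12, 25]
  Split: [9, 26, 21] -> [9] and [26, 21]
    Split: [26, 21] -> [26] and [21]
    Merge: [26] + [21] -> [21, 26]
  Merge: [9] + [21, 26] -> [9, 21, 26]
Merge: [11, 12, 25] + [9, 21, 26] -> [9, 11, 12, 21, 25, 26]

Final sorted array: [9, 11, 12, 21, 25, 26]

The merge sort proceeds by recursively splitting the array and merging sorted halves.
After all merges, the sorted array is [9, 11, 12, 21, 25, 26].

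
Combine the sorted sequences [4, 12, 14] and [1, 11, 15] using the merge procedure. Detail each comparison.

Merging process:

Compare 4 vs 1: take 1 from right. Merged: [1]
Compare 4 vs 11: take 4 from left. Merged: [1, 4]
Compare 12 vs 11: take 11 from right. Merged: [1, 4, 11]
Compare 12 vs 15: take 12 from left. Merged: [1, 4, 11, 12]
Compare 14 vs 15: take 14 from left. Merged: [1, 4, 11, 12, 14]
Append remaining from right: [15]. Merged: [1, 4, 11, 12, 14, 15]

Final merged array: [1, 4, 11, 12, 14, 15]
Total comparisons: 5

The merged array is [1, 4, 11, 12, 14, 15], requiring 5 comparisons. The merge step runs in O(n) time where n is the total number of elements.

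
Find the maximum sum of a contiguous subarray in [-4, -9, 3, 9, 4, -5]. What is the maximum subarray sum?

Using Kadane's algorithm on [-4, -9, 3, 9, 4, -5]:

Scanning through the array:
Position 1 (value -9): max_ending_here = -9, max_so_far = -4
Position 2 (value 3): max_ending_here = 3, max_so_far = 3
Position 3 (value 9): max_ending_here = 12, max_so_far = 12
Position 4 (value 4): max_ending_here = 16, max_so_far = 16
Position 5 (value -5): max_ending_here = 11, max_so_far = 16

Maximum subarray: [3, 9, 4]
Maximum sum: 16

The maximum subarray is [3, 9, 4] with sum 16. This subarray runs from index 2 to index 4.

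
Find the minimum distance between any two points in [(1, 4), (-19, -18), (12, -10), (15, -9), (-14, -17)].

Computing all pairwise distances among 5 points:

d((1, 4), (-19, -18)) = 29.7321
d((1, 4), (12, -10)) = 17.8045
d((1, 4), (15, -9)) = 19.105
d((1, 4), (-14, -17)) = 25.807
d((-19, -18), (12, -10)) = 32.0156
d((-19, -18), (15, -9)) = 35.171
d((-19, -18), (-14, -17)) = 5.099
d((12, -10), (15, -9)) = 3.1623 <-- minimum
d((12, -10), (-14, -17)) = 26.9258
d((15, -9), (-14, -17)) = 30.0832

Closest pair: (12, -10) and (15, -9) with distance 3.1623

The closest pair is (12, -10) and (15, -9) with Euclidean distance 3.1623. For 5 points, brute-force pairwise comparison is shown above. For large n, the divide-and-conquer algorithm (sort by x, recurse on halves, check the dividing strip) achieves O(n log n).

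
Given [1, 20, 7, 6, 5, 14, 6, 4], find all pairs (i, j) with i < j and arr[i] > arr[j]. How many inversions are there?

Finding inversions in [1, 20, 7, 6, 5, 14, 6, 4]:

(1, 2): arr[1]=20 > arr[2]=7
(1, 3): arr[1]=20 > arr[3]=6
(1, 4): arr[1]=20 > arr[4]=5
(1, 5): arr[1]=20 > arr[5]=14
(1, 6): arr[1]=20 > arr[6]=6
(1, 7): arr[1]=20 > arr[7]=4
(2, 3): arr[2]=7 > arr[3]=6
(2, 4): arr[2]=7 > arr[4]=5
(2, 6): arr[2]=7 > arr[6]=6
(2, 7): arr[2]=7 > arr[7]=4
(3, 4): arr[3]=6 > arr[4]=5
(3, 7): arr[3]=6 > arr[7]=4
(4, 7): arr[4]=5 > arr[7]=4
(5, 6): arr[5]=14 > arr[6]=6
(5, 7): arr[5]=14 > arr[7]=4
(6, 7): arr[6]=6 > arr[7]=4

Total inversions: 16

The array has 16 inversion(s): (1,2), (1,3), (1,4), (1,5), (1,6), (1,7), (2,3), (2,4), (2,6), (2,7), (3,4), (3,7), (4,7), (5,6), (5,7), (6,7). Each pair (i,j) satisfies i < j and arr[i] > arr[j].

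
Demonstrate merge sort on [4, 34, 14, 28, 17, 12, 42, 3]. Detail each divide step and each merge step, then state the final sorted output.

Merge sort trace:

Split: [4, 34, 14, 28, 17, 12, 42, 3] -> [4, 34, 14, 28] and [17, 12, 42, 3]
  Split: [4, 34, 14, 28] -> [4, 34] and [14, 28]
    Split: [4, 34] -> [4] and [34]
    Merge: [4] + [34] -> [4, 34]
    Split: [14, 28] -> [14] and [28]
    Merge: [14] + [28] -> [14, 28]
  Merge: [4, 34] + [14, 28] -> [4, 14, 28, 34]
  Split: [17, 12, 42, 3] -> [17, 12] and [42, 3]
    Split: [17, 12] -> [17] and [12]
    Merge: [17] + [12] -> [12, 17]
    Split: [42, 3] -> [42] and [3]
    Merge: [42] + [3] -> [3, 42]
  Merge: [12, 17] + [3, 42] -> [3, 12, 17, 42]
Merge: [4, 14, 28, 34] + [3, 12, 17, 42] -> [3, 4, 12, 14, 17, 28, 34, 42]

Final sorted array: [3, 4, 12, 14, 17, 28, 34, 42]

The merge sort proceeds by recursively splitting the array and merging sorted halves.
After all merges, the sorted array is [3, 4, 12, 14, 17, 28, 34, 42].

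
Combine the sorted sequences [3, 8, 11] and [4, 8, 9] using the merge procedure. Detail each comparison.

Merging process:

Compare 3 vs 4: take 3 from left. Merged: [3]
Compare 8 vs 4: take 4 from right. Merged: [3, 4]
Compare 8 vs 8: take 8 from left. Merged: [3, 4, 8]
Compare 11 vs 8: take 8 from right. Merged: [3, 4, 8, 8]
Compare 11 vs 9: take 9 from right. Merged: [3, 4, 8, 8, 9]
Append remaining from left: [11]. Merged: [3, 4, 8, 8, 9, 11]

Final merged array: [3, 4, 8, 8, 9, 11]
Total comparisons: 5

The merged array is [3, 4, 8, 8, 9, 11], requiring 5 comparisons. The merge step runs in O(n) time where n is the total number of elements.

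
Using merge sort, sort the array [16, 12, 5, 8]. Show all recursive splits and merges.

Merge sort trace:

Split: [16, 12, 5, 8] -> [16, 12] and [5, 8]
  Split: [16, 12] -> [16] and [12]
  Merge: [16] + [12] -> [12, 16]
  Split: [5, 8] -> [5] and [8]
  Merge: [5] + [8] -> [5, 8]
Merge: [12, 16] + [5, 8] -> [5, 8, 12, 16]

Final sorted array: [5, 8, 12, 16]

The merge sort proceeds by recursively splitting the array and merging sorted halves.
After all merges, the sorted array is [5, 8, 12, 16].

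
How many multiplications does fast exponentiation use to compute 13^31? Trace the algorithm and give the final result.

Computing 13^31 by squaring (build up from 13^1; each line after the first costs one multiplication):

13^1 = 13
13^2 = (13^1)^2 = 13^2 = 169
13^3 = 13 * 13^2 = 13 * 169 = 2197
13^6 = (13^3)^2 = 2197^2 = 4826809
13^7 = 13 * 13^6 = 13 * 4826809 = 62748517
13^14 = (13^7)^2 = 62748517^2 = 3937376385699289
13^15 = 13 * 13^14 = 13 * 3937376385699289 = 51185893014090757
13^30 = (13^15)^2 = 51185893014090757^2 = 2619995643649944960380551432833049
13^31 = 13 * 13^30 = 13 * 2619995643649944960380551432833049 = 34059943367449284484947168626829637

Result: 34059943367449284484947168626829637
Multiplications needed: 8 (8 lines after 13^1)

13^31 = 34059943367449284484947168626829637. Using exponentiation by squaring, this requires 8 multiplications. The key idea: if the exponent is even, square the half-power; if odd, multiply by the base once.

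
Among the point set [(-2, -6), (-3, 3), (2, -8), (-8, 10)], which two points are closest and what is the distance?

Computing all pairwise distances among 4 points:

d((-2, -6), (-3, 3)) = 9.0554
d((-2, -6), (2, -8)) = 4.4721 <-- minimum
d((-2, -6), (-8, 10)) = 17.088
d((-3, 3), (2, -8)) = 12.083
d((-3, 3), (-8, 10)) = 8.6023
d((2, -8), (-8, 10)) = 20.5913

Closest pair: (-2, -6) and (2, -8) with distance 4.4721

The closest pair is (-2, -6) and (2, -8) with Euclidean distance 4.4721. For 4 points, brute-force pairwise comparison is shown above. For large n, the divide-and-conquer algorithm (sort by x, recurse on halves, check the dividing strip) achieves O(n log n).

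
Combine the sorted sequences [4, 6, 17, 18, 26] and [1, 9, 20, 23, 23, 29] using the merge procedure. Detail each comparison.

Merging process:

Compare 4 vs 1: take 1 from right. Merged: [1]
Compare 4 vs 9: take 4 from left. Merged: [1, 4]
Compare 6 vs 9: take 6 from left. Merged: [1, 4, 6]
Compare 17 vs 9: take 9 from right. Merged: [1, 4, 6, 9]
Compare 17 vs 20: take 17 from left. Merged: [1, 4, 6, 9, 17]
Compare 18 vs 20: take 18 from left. Merged: [1, 4, 6, 9, 17, 18]
Compare 26 vs 20: take 20 from right. Merged: [1, 4, 6, 9, 17, 18, 20]
Compare 26 vs 23: take 23 from right. Merged: [1, 4, 6, 9, 17, 18, 20, 23]
Compare 26 vs 23: take 23 from right. Merged: [1, 4, 6, 9, 17, 18, 20, 23, 23]
Compare 26 vs 29: take 26 from left. Merged: [1, 4, 6, 9, 17, 18, 20, 23, 23, 26]
Append remaining from right: [29]. Merged: [1, 4, 6, 9, 17, 18, 20, 23, 23, 26, 29]

Final merged array: [1, 4, 6, 9, 17, 18, 20, 23, 23, 26, 29]
Total comparisons: 10

The merged array is [1, 4, 6, 9, 17, 18, 20, 23, 23, 26, 29], requiring 10 comparisons. The merge step runs in O(n) time where n is the total number of elements.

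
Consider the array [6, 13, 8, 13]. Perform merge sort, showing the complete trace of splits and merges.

Merge sort trace:

Split: [6, 13, 8, 13] -> [6, 13] and [8, 13]
  Split: [6, 13] -> [6] and [13]
  Merge: [6] + [13] -> [6, 13]
  Split: [8, 13] -> [8] and [13]
  Merge: [8] + [13] -> [8, 13]
Merge: [6, 13] + [8, 13] -> [6, 8, 13, 13]

Final sorted array: [6, 8, 13, 13]

The merge sort proceeds by recursively splitting the array and merging sorted halves.
After all merges, the sorted array is [6, 8, 13, 13].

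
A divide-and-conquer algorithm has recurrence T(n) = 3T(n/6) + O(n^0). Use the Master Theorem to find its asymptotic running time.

Master Theorem for T(n) = 3T(n/6) + O(n^0):

a = 3, b = 6, c = 0
log_b(a) = log_6(3) = 0.6131

Case 1: c = 0 < log_6(3) = 0.6131
T(n) = O(n^(log_6 3))

For T(n) = 3T(n/6) + O(n^0): log_6(3) = 0.6131. This is Case 1 of the Master Theorem (c < log_b(a), work dominated by leaves), giving O(n^(log_6 3)).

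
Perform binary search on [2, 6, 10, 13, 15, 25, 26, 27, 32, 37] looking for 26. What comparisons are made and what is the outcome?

Binary search for 26 in [2, 6, 10, 13, 15, 25, 26, 27, 32, 37]:

lo=0, hi=9, mid=4, arr[mid]=15 -> 15 < 26, search right half
lo=5, hi=9, mid=7, arr[mid]=27 -> 27 > 26, search left half
lo=5, hi=6, mid=5, arr[mid]=25 -> 25 < 26, search right half
lo=6, hi=6, mid=6, arr[mid]=26 -> Found target at index 6!

Binary search finds 26 at index 6 after 4 comparisons. The search repeatedly halves the search space by comparing with the middle element.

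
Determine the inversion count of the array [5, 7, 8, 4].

Finding inversions in [5, 7, 8, 4]:

(0, 3): arr[0]=5 > arr[3]=4
(1, 3): arr[1]=7 > arr[3]=4
(2, 3): arr[2]=8 > arr[3]=4

Total inversions: 3

The array has 3 inversion(s): (0,3), (1,3), (2,3). Each pair (i,j) satisfies i < j and arr[i] > arr[j].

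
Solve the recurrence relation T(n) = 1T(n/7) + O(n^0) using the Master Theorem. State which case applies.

Master Theorem for T(n) = 1T(n/7) + O(n^0):

a = 1, b = 7, c = 0
log_b(a) = log_7(1) = 0.0000

Case 2: c = 0 = log_7(1) = 0.0000
T(n) = O(n^0 log n) = O(log n)

For T(n) = 1T(n/7) + O(n^0): log_7(1) = 0.0000. This is Case 2 of the Master Theorem (c = log_b(a), equal work at all levels), giving O(log n).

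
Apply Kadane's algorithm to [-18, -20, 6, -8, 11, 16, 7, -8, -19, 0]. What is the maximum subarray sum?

Using Kadane's algorithm on [-18, -20, 6, -8, 11, 16, 7, -8, -19, 0]:

Scanning through the array:
Position 1 (value -20): max_ending_here = -20, max_so_far = -18
Position 2 (value 6): max_ending_here = 6, max_so_far = 6
Position 3 (value -8): max_ending_here = -2, max_so_far = 6
Position 4 (value 11): max_ending_here = 11, max_so_far = 11
Position 5 (value 16): max_ending_here = 27, max_so_far = 27
Position 6 (value 7): max_ending_here = 34, max_so_far = 34
Position 7 (value -8): max_ending_here = 26, max_so_far = 34
Position 8 (value -19): max_ending_here = 7, max_so_far = 34
Position 9 (value 0): max_ending_here = 7, max_so_far = 34

Maximum subarray: [11, 16, 7]
Maximum sum: 34

The maximum subarray is [11, 16, 7] with sum 34. This subarray runs from index 4 to index 6.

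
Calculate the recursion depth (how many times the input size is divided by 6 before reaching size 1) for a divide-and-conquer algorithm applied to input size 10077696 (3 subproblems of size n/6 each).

For divide and conquer with division factor 6:

Problem sizes at each level:
Level 0: 10077696
Level 1: 1679616
Level 2: 279936
Level 3: 46656
Level 4: 7776
Level 5: 1296
Level 6: 216
Level 7: 36
Level 8: 6
Level 9: 1

The root is level 0 and the size-1 base case is level 9 (the tree spans levels 0 through 9, i.e. 10 levels counting the root), so the depth is the number of divisions: log_6(10077696) = 9

The recursion tree depth is log_6(10077696) = 9. At each level, the problem size is divided by 6, so it takes 9 divisions to reduce to a base case of size 1. The algorithm makes 3 recursive calls at each level.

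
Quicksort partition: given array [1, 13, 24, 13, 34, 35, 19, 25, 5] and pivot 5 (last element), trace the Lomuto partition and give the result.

Lomuto partition with pivot = 5:

Initial array: [1, 13, 24, 13, 34, 35, 19, 25, 5]

arr[0]=1 <= 5: swap with position 0, array becomes [1, 13, 24, 13, 34, 35, 19, 25, 5]
arr[1]=13 > 5: no swap
arr[2]=24 > 5: no swap
arr[3]=13 > 5: no swap
arr[4]=34 > 5: no swap
arr[5]=35 > 5: no swap
arr[6]=19 > 5: no swap
arr[7]=25 > 5: no swap

Place pivot at position 1: [1, 5, 24, 13, 34, 35, 19, 25, 13]
Pivot position: 1

After partitioning with pivot 5, the array becomes [1, 5, 24, 13, 34, 35, 19, 25, 13]. The pivot is placed at index 1. All elements to the left of the pivot are <= 5, and all elements to the right are > 5.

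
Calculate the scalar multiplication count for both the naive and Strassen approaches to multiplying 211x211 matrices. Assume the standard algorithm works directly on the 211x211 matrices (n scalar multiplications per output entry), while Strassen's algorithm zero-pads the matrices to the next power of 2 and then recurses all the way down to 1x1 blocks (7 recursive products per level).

Matrix multiplication for 211x211 matrices:

Strassen's algorithm requires power-of-2 dimensions. Pad 211x211 to 256x256 (next power of 2).

Standard algorithm: 211^3 = 9393931 multiplications
Strassen's algorithm: 7^(log2(256)) = 7^8 = 5764801 multiplications
Savings: 9393931 - 5764801 = 3629130 multiplications

Standard: 9393931 multiplications (211^3). Strassen: 5764801 multiplications (7^8, after padding to 256x256). Strassen reduces 8 recursive multiplications to 7 at each level.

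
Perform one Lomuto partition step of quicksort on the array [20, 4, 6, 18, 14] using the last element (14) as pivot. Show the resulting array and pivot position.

Lomuto partition with pivot = 14:

Initial array: [20, 4, 6, 18, 14]

arr[0]=20 > 14: no swap
arr[1]=4 <= 14: swap with position 0, array becomes [4, 20, 6, 18, 14]
arr[2]=6 <= 14: swap with position 1, array becomes [4, 6, 20, 18, 14]
arr[3]=18 > 14: no swap

Place pivot at position 2: [4, 6, 14, 18, 20]
Pivot position: 2

After partitioning with pivot 14, the array becomes [4, 6, 14, 18, 20]. The pivot is placed at index 2. All elements to the left of the pivot are <= 14, and all elements to the right are > 14.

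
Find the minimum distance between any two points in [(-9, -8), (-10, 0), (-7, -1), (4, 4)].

Computing all pairwise distances among 4 points:

d((-9, -8), (-10, 0)) = 8.0623
d((-9, -8), (-7, -1)) = 7.2801
d((-9, -8), (4, 4)) = 17.6918
d((-10, 0), (-7, -1)) = 3.1623 <-- minimum
d((-10, 0), (4, 4)) = 14.5602
d((-7, -1), (4, 4)) = 12.083

Closest pair: (-10, 0) and (-7, -1) with distance 3.1623

The closest pair is (-10, 0) and (-7, -1) with Euclidean distance 3.1623. For 4 points, brute-force pairwise comparison is shown above. For large n, the divide-and-conquer algorithm (sort by x, recurse on halves, check the dividing strip) achieves O(n log n).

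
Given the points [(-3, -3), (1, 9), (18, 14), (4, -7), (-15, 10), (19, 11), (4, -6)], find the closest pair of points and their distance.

Computing all pairwise distances among 7 points:

d((-3, -3), (1, 9)) = 12.6491
d((-3, -3), (18, 14)) = 27.0185
d((-3, -3), (4, -7)) = 8.0623
d((-3, -3), (-15, 10)) = 17.6918
d((-3, -3), (19, 11)) = 26.0768
d((-3, -3), (4, -6)) = 7.6158
d((1, 9), (18, 14)) = 17.72
d((1, 9), (4, -7)) = 16.2788
d((1, 9), (-15, 10)) = 16.0312
d((1, 9), (19, 11)) = 18.1108
d((1, 9), (4, -6)) = 15.2971
d((18, 14), (4, -7)) = 25.2389
d((18, 14), (-15, 10)) = 33.2415
d((18, 14), (19, 11)) = 3.1623
d((18, 14), (4, -6)) = 24.4131
d((4, -7), (-15, 10)) = 25.4951
d((4, -7), (19, 11)) = 23.4307
d((4, -7), (4, -6)) = 1.0 <-- minimum
d((-15, 10), (19, 11)) = 34.0147
d((-15, 10), (4, -6)) = 24.8395
d((19, 11), (4, -6)) = 22.6716

Closest pair: (4, -7) and (4, -6) with distance 1.0

The closest pair is (4, -7) and (4, -6) with Euclidean distance 1.0. For 7 points, brute-force pairwise comparison is shown above. For large n, the divide-and-conquer algorithm (sort by x, recurse on halves, check the dividing strip) achieves O(n log n).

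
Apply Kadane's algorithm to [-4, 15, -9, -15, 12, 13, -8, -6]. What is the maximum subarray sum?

Using Kadane's algorithm on [-4, 15, -9, -15, 12, 13, -8, -6]:

Scanning through the array:
Position 1 (value 15): max_ending_here = 15, max_so_far = 15
Position 2 (value -9): max_ending_here = 6, max_so_far = 15
Position 3 (value -15): max_ending_here = -9, max_so_far = 15
Position 4 (value 12): max_ending_here = 12, max_so_far = 15
Position 5 (value 13): max_ending_here = 25, max_so_far = 25
Position 6 (value -8): max_ending_here = 17, max_so_far = 25
Position 7 (value -6): max_ending_here = 11, max_so_far = 25

Maximum subarray: [12, 13]
Maximum sum: 25

The maximum subarray is [12, 13] with sum 25. This subarray runs from index 4 to index 5.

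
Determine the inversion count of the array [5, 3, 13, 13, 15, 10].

Finding inversions in [5, 3, 13, 13, 15, 10]:

(0, 1): arr[0]=5 > arr[1]=3
(2, 5): arr[2]=13 > arr[5]=10
(3, 5): arr[3]=13 > arr[5]=10
(4, 5): arr[4]=15 > arr[5]=10

Total inversions: 4

The array has 4 inversion(s): (0,1), (2,5), (3,5), (4,5). Each pair (i,j) satisfies i < j and arr[i] > arr[j].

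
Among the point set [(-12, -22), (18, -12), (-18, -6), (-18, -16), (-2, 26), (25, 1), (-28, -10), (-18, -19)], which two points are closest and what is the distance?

Computing all pairwise distances among 8 points:

d((-12, -22), (18, -12)) = 31.6228
d((-12, -22), (-18, -6)) = 17.088
d((-12, -22), (-18, -16)) = 8.4853
d((-12, -22), (-2, 26)) = 49.0306
d((-12, -22), (25, 1)) = 43.566
d((-12, -22), (-28, -10)) = 20.0
d((-12, -22), (-18, -19)) = 6.7082
d((18, -12), (-18, -6)) = 36.4966
d((18, -12), (-18, -16)) = 36.2215
d((18, -12), (-2, 26)) = 42.9418
d((18, -12), (25, 1)) = 14.7648
d((18, -12), (-28, -10)) = 46.0435
d((18, -12), (-18, -19)) = 36.6742
d((-18, -6), (-18, -16)) = 10.0
d((-18, -6), (-2, 26)) = 35.7771
d((-18, -6), (25, 1)) = 43.566
d((-18, -6), (-28, -10)) = 10.7703
d((-18, -6), (-18, -19)) = 13.0
d((-18, -16), (-2, 26)) = 44.9444
d((-18, -16), (25, 1)) = 46.2385
d((-18, -16), (-28, -10)) = 11.6619
d((-18, -16), (-18, -19)) = 3.0 <-- minimum
d((-2, 26), (25, 1)) = 36.7967
d((-2, 26), (-28, -10)) = 44.4072
d((-2, 26), (-18, -19)) = 47.7598
d((25, 1), (-28, -10)) = 54.1295
d((25, 1), (-18, -19)) = 47.4236
d((-28, -10), (-18, -19)) = 13.4536

Closest pair: (-18, -16) and (-18, -19) with distance 3.0

The closest pair is (-18, -16) and (-18, -19) with Euclidean distance 3.0. For 8 points, brute-force pairwise comparison is shown above. For large n, the divide-and-conquer algorithm (sort by x, recurse on halves, check the dividing strip) achieves O(n log n).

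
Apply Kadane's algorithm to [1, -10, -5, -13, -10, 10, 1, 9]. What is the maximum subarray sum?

Using Kadane's algorithm on [1, -10, -5, -13, -10, 10, 1, 9]:

Scanning through the array:
Position 1 (value -10): max_ending_here = -9, max_so_far = 1
Position 2 (value -5): max_ending_here = -5, max_so_far = 1
Position 3 (value -13): max_ending_here = -13, max_so_far = 1
Position 4 (value -10): max_ending_here = -10, max_so_far = 1
Position 5 (value 10): max_ending_here = 10, max_so_far = 10
Position 6 (value 1): max_ending_here = 11, max_so_far = 11
Position 7 (value 9): max_ending_here = 20, max_so_far = 20

Maximum subarray: [10, 1, 9]
Maximum sum: 20

The maximum subarray is [10, 1, 9] with sum 20. This subarray runs from index 5 to index 7.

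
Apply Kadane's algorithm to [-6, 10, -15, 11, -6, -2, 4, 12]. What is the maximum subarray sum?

Using Kadane's algorithm on [-6, 10, -15, 11, -6, -2, 4, 12]:

Scanning through the array:
Position 1 (value 10): max_ending_here = 10, max_so_far = 10
Position 2 (value -15): max_ending_here = -5, max_so_far = 10
Position 3 (value 11): max_ending_here = 11, max_so_far = 11
Position 4 (value -6): max_ending_here = 5, max_so_far = 11
Position 5 (value -2): max_ending_here = 3, max_so_far = 11
Position 6 (value 4): max_ending_here = 7, max_so_far = 11
Position 7 (value 12): max_ending_here = 19, max_so_far = 19

Maximum subarray: [11, -6, -2, 4, 12]
Maximum sum: 19

The maximum subarray is [11, -6, -2, 4, 12] with sum 19. This subarray runs from index 3 to index 7.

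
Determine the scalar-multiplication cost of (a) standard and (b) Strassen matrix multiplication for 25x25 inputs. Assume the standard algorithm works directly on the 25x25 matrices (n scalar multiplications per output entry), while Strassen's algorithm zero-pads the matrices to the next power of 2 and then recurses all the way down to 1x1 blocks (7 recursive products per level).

Matrix multiplication for 25x25 matrices:

Strassen's algorithm requires power-of-2 dimensions. Pad 25x25 to 32x32 (next power of 2).

Standard algorithm: 25^3 = 15625 multiplications
Strassen's algorithm: 7^(log2(32)) = 7^5 = 16807 multiplications
Difference: 15625 - 16807 = -1182 (Strassen uses MORE here due to padding overhead — for small or just-over-power-of-2 n, padding can outweigh the per-level savings)

Standard: 15625 multiplications (25^3). Strassen: 16807 multiplications (7^5, after padding to 32x32). Strassen reduces 8 recursive multiplications to 7 at each level.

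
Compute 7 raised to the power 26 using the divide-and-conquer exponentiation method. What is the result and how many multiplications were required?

Computing 7^26 by squaring (build up from 7^1; each line after the first costs one multiplication):

7^1 = 7
7^2 = (7^1)^2 = 7^2 = 49
7^3 = 7 * 7^2 = 7 * 49 = 343
7^6 = (7^3)^2 = 343^2 = 117649
7^12 = (7^6)^2 = 117649^2 = 13841287201
7^13 = 7 * 7^12 = 7 * 13841287201 = 96889010407
7^26 = (7^13)^2 = 96889010407^2 = 9387480337647754305649

Result: 9387480337647754305649
Multiplications needed: 6 (6 lines after 7^1)

7^26 = 9387480337647754305649. Using exponentiation by squaring, this requires 6 multiplications. The key idea: if the exponent is even, square the half-power; if odd, multiply by the base once.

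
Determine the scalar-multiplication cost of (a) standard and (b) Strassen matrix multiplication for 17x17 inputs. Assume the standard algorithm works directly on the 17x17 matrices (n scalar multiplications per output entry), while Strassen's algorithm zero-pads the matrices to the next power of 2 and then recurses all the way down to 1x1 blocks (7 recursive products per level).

Matrix multiplication for 17x17 matrices:

Strassen's algorithm requires power-of-2 dimensions. Pad 17x17 to 32x32 (next power of 2).

Standard algorithm: 17^3 = 4913 multiplications
Strassen's algorithm: 7^(log2(32)) = 7^5 = 16807 multiplications
Difference: 4913 - 16807 = -11894 (Strassen uses MORE here due to padding overhead — for small or just-over-power-of-2 n, padding can outweigh the per-level savings)

Standard: 4913 multiplications (17^3). Strassen: 16807 multiplications (7^5, after padding to 32x32). Strassen reduces 8 recursive multiplications to 7 at each level.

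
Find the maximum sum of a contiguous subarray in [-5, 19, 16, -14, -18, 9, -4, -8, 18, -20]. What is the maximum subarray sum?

Using Kadane's algorithm on [-5, 19, 16, -14, -18, 9, -4, -8, 18, -20]:

Scanning through the array:
Position 1 (value 19): max_ending_here = 19, max_so_far = 19
Position 2 (value 16): max_ending_here = 35, max_so_far = 35
Position 3 (value -14): max_ending_here = 21, max_so_far = 35
Position 4 (value -18): max_ending_here = 3, max_so_far = 35
Position 5 (value 9): max_ending_here = 12, max_so_far = 35
Position 6 (value -4): max_ending_here = 8, max_so_far = 35
Position 7 (value -8): max_ending_here = 0, max_so_far = 35
Position 8 (value 18): max_ending_here = 18, max_so_far = 35
Position 9 (value -20): max_ending_here = -2, max_so_far = 35

Maximum subarray: [19, 16]
Maximum sum: 35

The maximum subarray is [19, 16] with sum 35. This subarray runs from index 1 to index 2.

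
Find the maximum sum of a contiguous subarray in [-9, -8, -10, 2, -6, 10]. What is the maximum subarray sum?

Using Kadane's algorithm on [-9, -8, -10, 2, -6, 10]:

Scanning through the array:
Position 1 (value -8): max_ending_here = -8, max_so_far = -8
Position 2 (value -10): max_ending_here = -10, max_so_far = -8
Position 3 (value 2): max_ending_here = 2, max_so_far = 2
Position 4 (value -6): max_ending_here = -4, max_so_far = 2
Position 5 (value 10): max_ending_here = 10, max_so_far = 10

Maximum subarray: [10]
Maximum sum: 10

The maximum subarray is [10] with sum 10. This subarray runs from index 5 to index 5.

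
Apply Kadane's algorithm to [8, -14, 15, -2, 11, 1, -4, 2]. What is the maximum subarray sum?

Using Kadane's algorithm on [8, -14, 15, -2, 11, 1, -4, 2]:

Scanning through the array:
Position 1 (value -14): max_ending_here = -6, max_so_far = 8
Position 2 (value 15): max_ending_here = 15, max_so_far = 15
Position 3 (value -2): max_ending_here = 13, max_so_far = 15
Position 4 (value 11): max_ending_here = 24, max_so_far = 24
Position 5 (value 1): max_ending_here = 25, max_so_far = 25
Position 6 (value -4): max_ending_here = 21, max_so_far = 25
Position 7 (value 2): max_ending_here = 23, max_so_far = 25

Maximum subarray: [15, -2, 11, 1]
Maximum sum: 25

The maximum subarray is [15, -2, 11, 1] with sum 25. This subarray runs from index 2 to index 5.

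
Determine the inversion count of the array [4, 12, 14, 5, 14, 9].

Finding inversions in [4, 12, 14, 5, 14, 9]:

(1, 3): arr[1]=12 > arr[3]=5
(1, 5): arr[1]=12 > arr[5]=9
(2, 3): arr[2]=14 > arr[3]=5
(2, 5): arr[2]=14 > arr[5]=9
(4, 5): arr[4]=14 > arr[5]=9

Total inversions: 5

The array has 5 inversion(s): (1,3), (1,5), (2,3), (2,5), (4,5). Each pair (i,j) satisfies i < j and arr[i] > arr[j].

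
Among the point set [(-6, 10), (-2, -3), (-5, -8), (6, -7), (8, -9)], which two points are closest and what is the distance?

Computing all pairwise distances among 5 points:

d((-6, 10), (-2, -3)) = 13.6015
d((-6, 10), (-5, -8)) = 18.0278
d((-6, 10), (6, -7)) = 20.8087
d((-6, 10), (8, -9)) = 23.6008
d((-2, -3), (-5, -8)) = 5.831
d((-2, -3), (6, -7)) = 8.9443
d((-2, -3), (8, -9)) = 11.6619
d((-5, -8), (6, -7)) = 11.0454
d((-5, -8), (8, -9)) = 13.0384
d((6, -7), (8, -9)) = 2.8284 <-- minimum

Closest pair: (6, -7) and (8, -9) with distance 2.8284

The closest pair is (6, -7) and (8, -9) with Euclidean distance 2.8284. For 5 points, brute-force pairwise comparison is shown above. For large n, the divide-and-conquer algorithm (sort by x, recurse on halves, check the dividing strip) achieves O(n log n).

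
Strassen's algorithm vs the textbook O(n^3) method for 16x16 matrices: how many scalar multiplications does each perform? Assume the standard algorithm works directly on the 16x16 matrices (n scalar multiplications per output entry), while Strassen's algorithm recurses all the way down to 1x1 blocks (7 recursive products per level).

Matrix multiplication for 16x16 matrices:

Standard algorithm: 16^3 = 4096 multiplications
Strassen's algorithm: 7^(log2(16)) = 7^4 = 2401 multiplications
Savings: 4096 - 2401 = 1695 multiplications

Standard: 4096 multiplications (16^3). Strassen: 2401 multiplications (7^4). Strassen reduces 8 recursive multiplications to 7 at each level.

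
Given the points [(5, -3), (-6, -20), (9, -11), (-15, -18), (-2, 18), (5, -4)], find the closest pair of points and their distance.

Computing all pairwise distances among 6 points:

d((5, -3), (-6, -20)) = 20.2485
d((5, -3), (9, -11)) = 8.9443
d((5, -3), (-15, -18)) = 25.0
d((5, -3), (-2, 18)) = 22.1359
d((5, -3), (5, -4)) = 1.0 <-- minimum
d((-6, -20), (9, -11)) = 17.4929
d((-6, -20), (-15, -18)) = 9.2195
d((-6, -20), (-2, 18)) = 38.2099
d((-6, -20), (5, -4)) = 19.4165
d((9, -11), (-15, -18)) = 25.0
d((9, -11), (-2, 18)) = 31.0161
d((9, -11), (5, -4)) = 8.0623
d((-15, -18), (-2, 18)) = 38.2753
d((-15, -18), (5, -4)) = 24.4131
d((-2, 18), (5, -4)) = 23.0868

Closest pair: (5, -3) and (5, -4) with distance 1.0

The closest pair is (5, -3) and (5, -4) with Euclidean distance 1.0. For 6 points, brute-force pairwise comparison is shown above. For large n, the divide-and-conquer algorithm (sort by x, recurse on halves, check the dividing strip) achieves O(n log n).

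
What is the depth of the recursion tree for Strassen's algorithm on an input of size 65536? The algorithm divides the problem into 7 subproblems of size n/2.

For divide and conquer with division factor 2:

Problem sizes at each level:
Level 0: 65536
Level 1: 32768
Level 2: 16384
Level 3: 8192
Level 4: 4096
Level 5: 2048
Level 6: 1024
Level 7: 512
Level 8: 256
Level 9: 128
Level 10: 64
Level 11: 32
Level 12: 16
Level 13: 8
Level 14: 4
Level 15: 2
Level 16: 1

The root is level 0 and the size-1 base case is level 16 (the tree spans levels 0 through 16, i.e. 17 levels counting the root), so the depth is the number of divisions: log_2(65536) = 16

The recursion tree depth is log_2(65536) = 16. At each level, the problem size is divided by 2, so it takes 16 divisions to reduce to a base case of size 1. The algorithm makes 7 recursive calls at each level.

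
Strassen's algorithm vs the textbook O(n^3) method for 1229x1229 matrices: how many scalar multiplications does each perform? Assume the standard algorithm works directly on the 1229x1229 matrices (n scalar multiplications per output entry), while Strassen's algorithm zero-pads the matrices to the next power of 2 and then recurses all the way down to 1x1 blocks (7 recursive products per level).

Matrix multiplication for 1229x1229 matrices:

Strassen's algorithm requires power-of-2 dimensions. Pad 1229x1229 to 2048x2048 (next power of 2).

Standard algorithm: 1229^3 = 1856331989 multiplications
Strassen's algorithm: 7^(log2(2048)) = 7^11 = 1977326743 multiplications
Difference: 1856331989 - 1977326743 = -120994754 (Strassen uses MORE here due to padding overhead — for small or just-over-power-of-2 n, padding can outweigh the per-level savings)

Standard: 1856331989 multiplications (1229^3). Strassen: 1977326743 multiplications (7^11, after padding to 2048x2048). Strassen reduces 8 recursive multiplications to 7 at each level.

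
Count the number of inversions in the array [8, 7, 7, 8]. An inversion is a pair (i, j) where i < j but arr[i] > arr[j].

Finding inversions in [8, 7, 7, 8]:

(0, 1): arr[0]=8 > arr[1]=7
(0, 2): arr[0]=8 > arr[2]=7

Total inversions: 2

The array has 2 inversion(s): (0,1), (0,2). Each pair (i,j) satisfies i < j and arr[i] > arr[j].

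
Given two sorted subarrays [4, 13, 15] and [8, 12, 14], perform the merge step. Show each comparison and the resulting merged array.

Merging process:

Compare 4 vs 8: take 4 from left. Merged: [4]
Compare 13 vs 8: take 8 from right. Merged: [4, 8]
Compare 13 vs 12: take 12 from right. Merged: [4, 8, 12]
Compare 13 vs 14: take 13 from left. Merged: [4, 8, 12, 13]
Compare 15 vs 14: take 14 from right. Merged: [4, 8, 12, 13, 14]
Append remaining from left: [15]. Merged: [4, 8, 12, 13, 14, 15]

Final merged array: [4, 8, 12, 13, 14, 15]
Total comparisons: 5

The merged array is [4, 8, 12, 13, 14, 15], requiring 5 comparisons. The merge step runs in O(n) time where n is the total number of elements.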